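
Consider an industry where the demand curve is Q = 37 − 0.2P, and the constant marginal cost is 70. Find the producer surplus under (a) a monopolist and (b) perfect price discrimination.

Inverting demand: P = 185 − 5Q.
A monopolist chooses Q where MR = MC. MR = 185 − 10Q; setting this equal to 70 gives Q = 11.5 and P = 127.5.
PS = (127.5 − 70)·11.5 = 661.25.
Under first-degree price discrimination the firm charges each unit its demand price and produces up to where P = MC, i.e. Q = 23. Consumer surplus is zero; producer surplus equals total surplus.
PS = ½·(185 − 70)·23 = 1322.5.

Monopoly: PS = 661.25; Perfect PD: PS = 1322.5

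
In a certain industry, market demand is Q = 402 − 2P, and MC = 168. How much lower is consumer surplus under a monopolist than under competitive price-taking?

Inverting demand: P = 201 − 0.5Q.
Competitive firms price at marginal cost: P = 168, giving Q = 66.
CS = ½·(201 − 168)·66 = 1089.
A monopolist chooses Q where MR = MC. MR = 201 − Q; setting this equal to 168 gives Q = 33 and P = 184.5.
CS = ½·(201 − 184.5)·33 = 272.25.
Change in consumer surplus: 272.25 − 1089 = −816.75.

CS falls by 816.75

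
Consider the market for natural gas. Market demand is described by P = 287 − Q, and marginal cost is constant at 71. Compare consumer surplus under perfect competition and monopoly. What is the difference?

Consumer surplus falls by 17496

Competitive firms price at marginal cost: P = 71, giving Q = 216.
CS = ½·(287 − 71)·216 = 23328.
Monopoly sets MR = MC: 287 − 2Q = 71 ⇒ Q = 108, P = 287 − 108 = 179.
CS = ½·(287 − 179)·108 = 5832.
Change in consumer surplus: 5832 − 23328 = −17496.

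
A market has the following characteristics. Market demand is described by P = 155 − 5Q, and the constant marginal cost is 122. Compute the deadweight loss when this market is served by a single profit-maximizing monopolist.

DWL = 27.225

Perfect competition: P = MC = 122, so 155 − 5Q = 122 and Q = 6.6.
Monopoly sets MR = MC: 155 − 10Q = 122 ⇒ Q = 3.3, P = 155 − 5·3.3 = 138.5.
DWL is the triangle between Q = 3.3 and Q = 6.6: ½·(6.6 − 3.3)·(138.5 − 122) = 27.225.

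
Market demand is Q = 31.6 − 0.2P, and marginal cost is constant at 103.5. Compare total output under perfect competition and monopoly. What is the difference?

Inverting demand: P = 158 − 5Q.
Perfect competition: P = MC = 103.5, so 158 − 5Q = 103.5 and Q = 10.9.
A monopolist chooses Q where MR = MC. MR = 158 − 10Q; setting this equal to 103.5 gives Q = 5.45 and P = 130.75.
Change in total output: 5.45 − 10.9 = −5.45.

Q falls by 5.45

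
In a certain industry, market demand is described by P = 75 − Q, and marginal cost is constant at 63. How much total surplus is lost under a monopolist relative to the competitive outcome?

DWL = 18

Competitive firms price at marginal cost: P = 63, giving Q = 12.
A monopolist chooses Q where MR = MC. MR = 75 − 2Q; setting this equal to 63 gives Q = 6 and P = 69.
DWL is the triangle between Q = 6 and Q = 12: ½·(12 − 6)·(69 − 63) = 18.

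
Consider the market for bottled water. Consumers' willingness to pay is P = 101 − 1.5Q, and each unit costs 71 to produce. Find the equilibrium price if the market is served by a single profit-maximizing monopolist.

The monopolist equates marginal revenue to marginal cost: 101 − 3Q = 71, so Q = 10. From demand, P = 86.

P = 86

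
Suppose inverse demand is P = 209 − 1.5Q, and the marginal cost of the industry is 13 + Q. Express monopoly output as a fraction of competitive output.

The monopolist equates marginal revenue to marginal cost: 209 − 3Q = 13 + Q, so Q = 49. From demand, P = 135.5.
Competitive equilibrium sets price equal to marginal cost: 209 − 1.5Q = 13 + Q, so Q = 78.4 and P = 91.4.
Ratio Q_m/Q_c = 49/78.4 = 0.625.

Q_m/Q_c = 0.625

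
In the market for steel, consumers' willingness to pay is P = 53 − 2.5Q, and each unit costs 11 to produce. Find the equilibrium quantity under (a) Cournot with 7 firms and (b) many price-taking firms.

Cournot: Q = 14.7; Competition: Q = 16.8

In a 7-firm Cournot equilibrium, symmetry and the first-order condition give q = (53 − 11)/(20) = 2.1. So Q = 14.7 and P = 16.25.
Under competition P = MC = 11, so Q = (53 − 11)/2.5 = 16.8.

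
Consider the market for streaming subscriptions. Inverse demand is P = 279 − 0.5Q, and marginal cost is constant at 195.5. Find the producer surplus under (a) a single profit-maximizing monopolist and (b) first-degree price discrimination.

Monopoly: PS = 3486.125; Perfect PD: PS = 6972.25

Monopoly sets MR = MC: 279 − Q = 195.5 ⇒ Q = 83.5, P = 279 − 0.5·83.5 = 237.25.
PS = (237.25 − 195.5)·83.5 = 3486.125.
With perfect price discrimination, output is the efficient level Q = 167 (where demand meets MC), but every buyer pays their willingness to pay: CS = 0 and PS = total surplus.
PS = ½·(279 − 195.5)·167 = 6972.25.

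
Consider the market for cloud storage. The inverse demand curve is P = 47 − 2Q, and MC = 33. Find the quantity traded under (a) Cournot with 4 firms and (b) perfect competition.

Cournot: Q = 5.6; Competition: Q = 7

In a 4-firm Cournot equilibrium, symmetry and the first-order condition give q = (47 − 33)/(10) = 1.4. So Q = 5.6 and P = 35.8.
Under competition P = MC = 33, so Q = (47 − 33)/2 = 7.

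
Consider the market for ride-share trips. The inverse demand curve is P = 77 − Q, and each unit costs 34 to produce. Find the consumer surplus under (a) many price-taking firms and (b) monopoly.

Under competition P = MC = 34, so Q = (77 − 34)/1 = 43.
CS = ½·(77 − 34)·43 = 924.5.
A monopolist chooses Q where MR = MC. MR = 77 − 2Q; setting this equal to 34 gives Q = 21.5 and P = 55.5.
CS = ½·(77 − 55.5)·21.5 = 231.125.

Competition: CS = 924.5; Monopoly: CS = 231.125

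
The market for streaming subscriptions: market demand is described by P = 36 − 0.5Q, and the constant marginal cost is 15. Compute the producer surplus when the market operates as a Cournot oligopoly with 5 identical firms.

PS = 122.5

With 5 symmetric Cournot firms, each firm's FOC gives 36 − 3q = 15, so q = 7, Q = 5·7 = 35, and P = 18.5.
PS = (18.5 − 15)·35 = 122.5.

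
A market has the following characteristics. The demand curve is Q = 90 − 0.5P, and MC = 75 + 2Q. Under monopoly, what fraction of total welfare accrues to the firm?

Inverting demand: P = 180 − 2Q.
The monopolist equates marginal revenue to marginal cost: 180 − 4Q = 75 + 2Q, so Q = 17.5. From demand, P = 145.
CS = ½·(180 − 145)·17.5 = 306.25.
PS = P·Q − VC(Q) = 145·17.5 − (75·17.5 + ½·2·17.5²) = 918.75.
Share captured = PS/TS = 918.75/1225 = 0.75.

PS/TS = 0.75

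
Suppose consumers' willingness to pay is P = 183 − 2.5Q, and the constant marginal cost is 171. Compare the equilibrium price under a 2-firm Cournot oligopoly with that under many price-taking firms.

In a 2-firm Cournot equilibrium, symmetry and the first-order condition give q = (183 − 171)/(7.5) = 1.6. So Q = 3.2 and P = 175.
Under competition P = MC = 171, so Q = (183 − 171)/2.5 = 4.8.

Cournot: P = 175; Competition: P = 171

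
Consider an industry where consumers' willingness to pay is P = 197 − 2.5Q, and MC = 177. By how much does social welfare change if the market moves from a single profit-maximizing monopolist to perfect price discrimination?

Social welfare rises by 20

Monopoly sets MR = MC: 197 − 5Q = 177 ⇒ Q = 4, P = 197 − 2.5·4 = 187.
CS = ½·(197 − 187)·4 = 20; PS = (187 − 177)·4 = 40; TS = 60.
A perfectly discriminating monopolist sells every unit with P(Q) ≥ MC(Q), so output equals the competitive quantity Q = 8. Each buyer pays their reservation price, so CS = 0 and the firm captures all surplus.
TS = 80 (equal to competitive TS).
Change in social welfare: 80 − 60 = 20.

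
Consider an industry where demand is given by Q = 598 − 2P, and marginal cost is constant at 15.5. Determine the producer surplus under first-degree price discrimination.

Inverting demand: P = 299 − 0.5Q.
A perfectly discriminating monopolist sells every unit with P(Q) ≥ MC(Q), so output equals the competitive quantity Q = 567. Each buyer pays their reservation price, so CS = 0 and the firm captures all surplus.
PS = ½·(299 − 15.5)·567 = 80372.25.

PS = 80372.25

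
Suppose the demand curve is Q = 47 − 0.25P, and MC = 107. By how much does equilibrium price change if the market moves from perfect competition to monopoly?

P rises by 40.5

Inverting demand: P = 188 − 4Q.
Under competition P = MC = 107, so Q = (188 − 107)/4 = 20.25.
A monopolist chooses Q where MR = MC. MR = 188 − 8Q; setting this equal to 107 gives Q = 10.125 and P = 147.5.
Change in equilibrium price: 147.5 − 107 = 40.5.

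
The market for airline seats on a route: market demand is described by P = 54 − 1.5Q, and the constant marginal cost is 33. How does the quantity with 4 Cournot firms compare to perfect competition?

Cournot: Q = 11.2; Competition: Q = 14

With 4 symmetric Cournot firms, each firm's FOC gives 54 − 7.5q = 33, so q = 2.8, Q = 4·2.8 = 11.2, and P = 37.2.
Perfect competition: P = MC = 33, so 54 − 1.5Q = 33 and Q = 14.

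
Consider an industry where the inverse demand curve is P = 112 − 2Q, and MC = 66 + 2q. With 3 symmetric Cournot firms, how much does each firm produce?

In a 3-firm Cournot equilibrium, symmetry and the first-order condition give q = (112 − 66)/(10) = 4.6. So Q = 13.8 and P = 84.4.

q_i = 4.6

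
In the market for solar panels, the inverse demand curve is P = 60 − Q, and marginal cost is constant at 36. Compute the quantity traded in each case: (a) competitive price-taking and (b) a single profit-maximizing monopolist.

Competition: Q = 24; Monopoly: Q = 12

Under competition P = MC = 36, so Q = (60 − 36)/1 = 24.
Monopoly sets MR = MC: 60 − 2Q = 36 ⇒ Q = 12, P = 60 − 12 = 48.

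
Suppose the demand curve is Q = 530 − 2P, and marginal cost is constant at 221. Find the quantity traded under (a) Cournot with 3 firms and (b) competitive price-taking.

Cournot: Q = 66; Competition: Q = 88

Inverting demand: P = 265 − 0.5Q.
Cournot with 3 identical firms: the symmetric best-response condition is 265 − 2q = 221. Each firm produces q = 22, total output Q = 66, price P = 232.
Perfect competition: P = MC = 221, so 265 − 0.5Q = 221 and Q = 88.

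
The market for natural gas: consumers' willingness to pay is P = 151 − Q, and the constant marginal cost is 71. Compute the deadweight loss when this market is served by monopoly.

DWL = 800

Competitive firms price at marginal cost: P = 71, giving Q = 80.
Monopoly sets MR = MC: 151 − 2Q = 71 ⇒ Q = 40, P = 151 − 40 = 111.
DWL is the triangle between Q = 40 and Q = 80: ½·(80 − 40)·(111 − 71) = 800.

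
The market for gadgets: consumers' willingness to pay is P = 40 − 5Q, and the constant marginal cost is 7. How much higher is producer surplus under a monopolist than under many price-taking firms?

Producer surplus rises by 54.45

Competitive firms price at marginal cost: P = 7, giving Q = 6.6.
PS = (7 − 7)·6.6 = 0.
Monopoly sets MR = MC: 40 − 10Q = 7 ⇒ Q = 3.3, P = 40 − 5·3.3 = 23.5.
PS = (23.5 − 7)·3.3 = 54.45.
Change in producer surplus: 54.45 − 0 = 54.45.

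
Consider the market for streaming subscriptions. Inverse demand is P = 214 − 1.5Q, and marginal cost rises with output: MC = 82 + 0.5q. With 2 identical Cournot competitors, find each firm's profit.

π_i = 1219.68

Cournot with 2 identical firms: the symmetric best-response condition is 214 − 4.5q = 82 + 0.5q. Each firm produces q = 26.4, total output Q = 52.8, price P = 134.8.
Each firm's profit = 134.8·26.4 − (82·26.4 + ½·0.5·26.4²) = 1219.68.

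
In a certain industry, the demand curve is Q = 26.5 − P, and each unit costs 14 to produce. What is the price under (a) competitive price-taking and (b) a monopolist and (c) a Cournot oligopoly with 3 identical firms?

Inverting demand: P = 26.5 − Q.
Perfect competition: P = MC = 14, so 26.5 − Q = 14 and Q = 12.5.
Monopoly sets MR = MC: 26.5 − 2Q = 14 ⇒ Q = 6.25, P = 26.5 − 6.25 = 20.25.
In a 3-firm Cournot equilibrium, symmetry and the first-order condition give q = (26.5 − 14)/(4) = 3.125. So Q = 9.375 and P = 17.125.

Competition: P = 14; Monopoly: P = 20.25; Cournot: P = 17.125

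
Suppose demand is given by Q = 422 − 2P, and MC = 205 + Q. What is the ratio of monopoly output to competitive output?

Q_m/Q_c = 0.75

Inverting demand: P = 211 − 0.5Q.
Monopoly sets MR = MC: 211 − Q = 205 + Q ⇒ Q = 3, P = 211 − 0.5·3 = 209.5.
Under competition P = MC: 211 − 0.5Q = 205 + Q ⇒ Q = 4, P = 209.
Ratio Q_m/Q_c = 3/4 = 0.75.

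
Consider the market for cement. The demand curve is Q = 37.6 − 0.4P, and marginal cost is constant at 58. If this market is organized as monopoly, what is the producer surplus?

PS = 129.6

Inverting demand: P = 94 − 2.5Q.
The monopolist equates marginal revenue to marginal cost: 94 − 5Q = 58, so Q = 7.2. From demand, P = 76.
PS = (76 − 58)·7.2 = 129.6.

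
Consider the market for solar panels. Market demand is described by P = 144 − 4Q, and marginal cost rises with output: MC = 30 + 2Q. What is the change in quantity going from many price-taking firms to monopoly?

Q falls by 7.6

Under competition P = MC: 144 − 4Q = 30 + 2Q ⇒ Q = 19, P = 68.
Monopoly sets MR = MC: 144 − 8Q = 30 + 2Q ⇒ Q = 11.4, P = 144 − 4·11.4 = 98.4.
Change in quantity: 11.4 − 19 = −7.6.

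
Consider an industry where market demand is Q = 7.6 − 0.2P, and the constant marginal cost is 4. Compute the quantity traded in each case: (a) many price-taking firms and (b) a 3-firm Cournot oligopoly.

Inverting demand: P = 38 − 5Q.
Under competition P = MC = 4, so Q = (38 − 4)/5 = 6.8.
Cournot with 3 identical firms: the symmetric best-response condition is 38 − 20q = 4. Each firm produces q = 1.7, total output Q = 5.1, price P = 12.5.

Competition: Q = 6.8; Cournot: Q = 5.1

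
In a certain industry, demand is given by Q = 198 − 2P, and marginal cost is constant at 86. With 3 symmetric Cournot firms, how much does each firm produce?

q_i = 6.5

Inverting demand: P = 99 − 0.5Q.
Cournot with 3 identical firms: the symmetric best-response condition is 99 − 2q = 86. Each firm produces q = 6.5, total output Q = 19.5, price P = 89.25.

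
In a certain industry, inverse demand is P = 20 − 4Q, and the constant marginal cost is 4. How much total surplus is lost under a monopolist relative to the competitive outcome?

Competitive firms price at marginal cost: P = 4, giving Q = 4.
A monopolist chooses Q where MR = MC. MR = 20 − 8Q; setting this equal to 4 gives Q = 2 and P = 12.
DWL is the triangle between Q = 2 and Q = 4: ½·(4 − 2)·(12 − 4) = 8.

DWL = 8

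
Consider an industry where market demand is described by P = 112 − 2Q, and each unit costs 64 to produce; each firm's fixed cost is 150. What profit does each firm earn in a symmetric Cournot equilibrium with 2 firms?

With 2 symmetric Cournot firms, each firm's FOC gives 112 − 6q = 64, so q = 8, Q = 2·8 = 16, and P = 80.
Each firm's profit = (80 − 64)·8 − 150 = −22.

π_i = −22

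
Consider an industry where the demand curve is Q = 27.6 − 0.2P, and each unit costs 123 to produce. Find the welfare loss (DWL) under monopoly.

DWL = 5.625

Inverting demand: P = 138 − 5Q.
Competitive firms price at marginal cost: P = 123, giving Q = 3.
Monopoly sets MR = MC: 138 − 10Q = 123 ⇒ Q = 1.5, P = 138 − 5·1.5 = 130.5.
DWL is the triangle between Q = 1.5 and Q = 3: ½·(3 − 1.5)·(130.5 − 123) = 5.625.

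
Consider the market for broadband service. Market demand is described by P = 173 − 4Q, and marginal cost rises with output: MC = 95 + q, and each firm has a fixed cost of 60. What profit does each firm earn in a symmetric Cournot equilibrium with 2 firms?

π_i = 102

Cournot with 2 identical firms: the symmetric best-response condition is 173 − 12q = 95 + q. Each firm produces q = 6, total output Q = 12, price P = 125.
Each firm's profit = 125·6 − (95·6 + ½·1·6²) − 60 = 102.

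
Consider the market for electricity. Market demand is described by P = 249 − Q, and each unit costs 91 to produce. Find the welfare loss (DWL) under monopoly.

Under competition P = MC = 91, so Q = (249 − 91)/1 = 158.
The monopolist equates marginal revenue to marginal cost: 249 − 2Q = 91, so Q = 79. From demand, P = 170.
DWL is the triangle between Q = 79 and Q = 158: ½·(158 − 79)·(170 − 91) = 3120.5.

DWL = 3120.5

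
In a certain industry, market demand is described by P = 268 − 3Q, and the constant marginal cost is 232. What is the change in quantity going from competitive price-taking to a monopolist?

Perfect competition: P = MC = 232, so 268 − 3Q = 232 and Q = 12.
Monopoly sets MR = MC: 268 − 6Q = 232 ⇒ Q = 6, P = 268 − 3·6 = 250.
Change in quantity: 6 − 12 = −6.

Quantity falls by 6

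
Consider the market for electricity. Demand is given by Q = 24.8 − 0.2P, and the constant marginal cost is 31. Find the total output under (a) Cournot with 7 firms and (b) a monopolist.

Cournot: Q = 16.275; Monopoly: Q = 9.3

Inverting demand: P = 124 − 5Q.
Cournot with 7 identical firms: the symmetric best-response condition is 124 − 40q = 31. Each firm produces q = 2.325, total output Q = 16.275, price P = 42.625.
Monopoly sets MR = MC: 124 − 10Q = 31 ⇒ Q = 9.3, P = 124 − 5·9.3 = 77.5.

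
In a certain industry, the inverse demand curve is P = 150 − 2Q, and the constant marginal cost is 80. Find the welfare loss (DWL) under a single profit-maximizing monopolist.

Perfect competition: P = MC = 80, so 150 − 2Q = 80 and Q = 35.
The monopolist equates marginal revenue to marginal cost: 150 − 4Q = 80, so Q = 17.5. From demand, P = 115.
DWL is the triangle between Q = 17.5 and Q = 35: ½·(35 − 17.5)·(115 − 80) = 306.25.

DWL = 306.25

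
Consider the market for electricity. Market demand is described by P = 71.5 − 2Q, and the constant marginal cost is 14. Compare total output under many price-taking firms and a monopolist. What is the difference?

Perfect competition: P = MC = 14, so 71.5 − 2Q = 14 and Q = 28.75.
Monopoly sets MR = MC: 71.5 − 4Q = 14 ⇒ Q = 14.375, P = 71.5 − 2·14.375 = 42.75.
Change in total output: 14.375 − 28.75 = −14.375.

Total output falls by 14.375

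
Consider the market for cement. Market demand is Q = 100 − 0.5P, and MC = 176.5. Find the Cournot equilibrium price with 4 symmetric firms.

Inverting demand: P = 200 − 2Q.
Cournot with 4 identical firms: the symmetric best-response condition is 200 − 10q = 176.5. Each firm produces q = 2.35, total output Q = 9.4, price P = 181.2.

P = 181.2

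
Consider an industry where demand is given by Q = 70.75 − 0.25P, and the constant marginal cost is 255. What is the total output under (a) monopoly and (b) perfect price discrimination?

Monopoly: Q = 3.5; Perfect PD: Q = 7

Inverting demand: P = 283 − 4Q.
A monopolist chooses Q where MR = MC. MR = 283 − 8Q; setting this equal to 255 gives Q = 3.5 and P = 269.
Under first-degree price discrimination the firm charges each unit its demand price and produces up to where P = MC, i.e. Q = 7. Consumer surplus is zero; producer surplus equals total surplus.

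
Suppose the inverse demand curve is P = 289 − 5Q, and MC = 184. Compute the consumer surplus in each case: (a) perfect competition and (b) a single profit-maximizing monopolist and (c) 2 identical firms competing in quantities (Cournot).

Competitive firms price at marginal cost: P = 184, giving Q = 21.
CS = ½·(289 − 184)·21 = 1102.5.
Monopoly sets MR = MC: 289 − 10Q = 184 ⇒ Q = 10.5, P = 289 − 5·10.5 = 236.5.
CS = ½·(289 − 236.5)·10.5 = 275.625.
Cournot with 2 identical firms: the symmetric best-response condition is 289 − 15q = 184. Each firm produces q = 7, total output Q = 14, price P = 219.
CS = ½·(289 − 219)·14 = 490.

Competition: CS = 1102.5; Monopoly: CS = 275.625; Cournot: CS = 490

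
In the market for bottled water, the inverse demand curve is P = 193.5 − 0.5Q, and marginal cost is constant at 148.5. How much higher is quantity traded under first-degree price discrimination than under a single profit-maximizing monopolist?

Monopoly sets MR = MC: 193.5 − Q = 148.5 ⇒ Q = 45, P = 193.5 − 0.5·45 = 171.
With perfect price discrimination, output is the efficient level Q = 90 (where demand meets MC), but every buyer pays their willingness to pay: CS = 0 and PS = total surplus.
Change in quantity traded: 90 − 45 = 45.

Quantity traded rises by 45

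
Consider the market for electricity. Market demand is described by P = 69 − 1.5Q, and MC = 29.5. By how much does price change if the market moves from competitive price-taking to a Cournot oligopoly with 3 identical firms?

P rises by 9.875

Perfect competition: P = MC = 29.5, so 69 − 1.5Q = 29.5 and Q = 79/3.
With 3 symmetric Cournot firms, each firm's FOC gives 69 − 6q = 29.5, so q = 79/12, Q = 3·79/12 = 19.75, and P = 39.375.
Change in price: 39.375 − 29.5 = 9.875.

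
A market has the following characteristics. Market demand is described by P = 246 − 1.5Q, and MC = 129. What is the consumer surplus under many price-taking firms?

Under competition P = MC = 129, so Q = (246 − 129)/1.5 = 78.
CS = ½·(246 − 129)·78 = 4563.

CS = 4563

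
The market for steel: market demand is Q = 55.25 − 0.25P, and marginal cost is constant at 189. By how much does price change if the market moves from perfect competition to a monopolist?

Inverting demand: P = 221 − 4Q.
Under competition P = MC = 189, so Q = (221 − 189)/4 = 8.
The monopolist equates marginal revenue to marginal cost: 221 − 8Q = 189, so Q = 4. From demand, P = 205.
Change in price: 205 − 189 = 16.

P rises by 16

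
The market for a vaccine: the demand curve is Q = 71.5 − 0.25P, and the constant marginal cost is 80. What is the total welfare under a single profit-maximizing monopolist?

TS = 3978.375

Inverting demand: P = 286 − 4Q.
A monopolist chooses Q where MR = MC. MR = 286 − 8Q; setting this equal to 80 gives Q = 25.75 and P = 183.
CS = ½·(286 − 183)·25.75 = 1326.125; PS = (183 − 80)·25.75 = 2652.25; TS = 3978.375.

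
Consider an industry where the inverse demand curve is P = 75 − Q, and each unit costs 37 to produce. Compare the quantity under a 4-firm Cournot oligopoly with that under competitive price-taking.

With 4 symmetric Cournot firms, each firm's FOC gives 75 − 5q = 37, so q = 7.6, Q = 4·7.6 = 30.4, and P = 44.6.
Under competition P = MC = 37, so Q = (75 − 37)/1 = 38.

Cournot: Q = 30.4; Competition: Q = 38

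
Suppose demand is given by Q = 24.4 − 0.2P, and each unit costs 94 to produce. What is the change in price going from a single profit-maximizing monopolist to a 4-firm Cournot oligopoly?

Inverting demand: P = 122 − 5Q.
The monopolist equates marginal revenue to marginal cost: 122 − 10Q = 94, so Q = 2.8. From demand, P = 108.
Cournot with 4 identical firms: the symmetric best-response condition is 122 − 25q = 94. Each firm produces q = 1.12, total output Q = 4.48, price P = 99.6.
Change in price: 99.6 − 108 = −8.4.

Price falls by 8.4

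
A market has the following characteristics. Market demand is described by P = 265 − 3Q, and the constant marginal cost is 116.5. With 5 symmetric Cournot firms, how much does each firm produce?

With 5 symmetric Cournot firms, each firm's FOC gives 265 − 18q = 116.5, so q = 8.25, Q = 5·8.25 = 41.25, and P = 141.25.

q_i = 8.25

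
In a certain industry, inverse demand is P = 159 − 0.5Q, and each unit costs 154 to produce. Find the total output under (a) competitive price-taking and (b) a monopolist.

Perfect competition: P = MC = 154, so 159 − 0.5Q = 154 and Q = 10.
Monopoly sets MR = MC: 159 − Q = 154 ⇒ Q = 5, P = 159 − 0.5·5 = 156.5.

Competition: Q = 10; Monopoly: Q = 5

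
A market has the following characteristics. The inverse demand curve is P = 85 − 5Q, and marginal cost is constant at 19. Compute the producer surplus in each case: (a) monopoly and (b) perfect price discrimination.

Monopoly: PS = 217.8; Perfect PD: PS = 435.6

A monopolist chooses Q where MR = MC. MR = 85 − 10Q; setting this equal to 19 gives Q = 6.6 and P = 52.
PS = (52 − 19)·6.6 = 217.8.
A perfectly discriminating monopolist sells every unit with P(Q) ≥ MC(Q), so output equals the competitive quantity Q = 13.2. Each buyer pays their reservation price, so CS = 0 and the firm captures all surplus.
PS = ½·(85 − 19)·13.2 = 435.6.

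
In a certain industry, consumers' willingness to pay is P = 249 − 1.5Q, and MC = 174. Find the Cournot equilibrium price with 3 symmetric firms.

With 3 symmetric Cournot firms, each firm's FOC gives 249 − 6q = 174, so q = 12.5, Q = 3·12.5 = 37.5, and P = 192.75.

P = 192.75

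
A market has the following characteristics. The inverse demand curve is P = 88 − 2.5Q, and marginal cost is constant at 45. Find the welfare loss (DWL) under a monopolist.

Perfect competition: P = MC = 45, so 88 − 2.5Q = 45 and Q = 17.2.
The monopolist equates marginal revenue to marginal cost: 88 − 5Q = 45, so Q = 8.6. From demand, P = 66.5.
DWL is the triangle between Q = 8.6 and Q = 17.2: ½·(17.2 − 8.6)·(66.5 − 45) = 92.45.

DWL = 92.45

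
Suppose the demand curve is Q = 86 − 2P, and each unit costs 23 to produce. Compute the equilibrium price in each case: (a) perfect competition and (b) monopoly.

Competition: P = 23; Monopoly: P = 33

Inverting demand: P = 43 − 0.5Q.
Competitive firms price at marginal cost: P = 23, giving Q = 40.
Monopoly sets MR = MC: 43 − Q = 23 ⇒ Q = 20, P = 43 − 0.5·20 = 33.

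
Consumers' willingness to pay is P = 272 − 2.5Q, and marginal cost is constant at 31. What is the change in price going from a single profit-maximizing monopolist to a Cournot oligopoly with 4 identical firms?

Price falls by 72.3

A monopolist chooses Q where MR = MC. MR = 272 − 5Q; setting this equal to 31 gives Q = 48.2 and P = 151.5.
In a 4-firm Cournot equilibrium, symmetry and the first-order condition give q = (272 − 31)/(12.5) = 19.28. So Q = 77.12 and P = 79.2.
Change in price: 79.2 − 151.5 = −72.3.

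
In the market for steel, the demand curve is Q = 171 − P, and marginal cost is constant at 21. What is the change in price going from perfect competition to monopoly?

Inverting demand: P = 171 − Q.
Perfect competition: P = MC = 21, so 171 − Q = 21 and Q = 150.
A monopolist chooses Q where MR = MC. MR = 171 − 2Q; setting this equal to 21 gives Q = 75 and P = 96.
Change in price: 96 − 21 = 75.

Price rises by 75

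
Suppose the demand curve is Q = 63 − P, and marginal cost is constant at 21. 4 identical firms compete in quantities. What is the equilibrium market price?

Inverting demand: P = 63 − Q.
Cournot with 4 identical firms: the symmetric best-response condition is 63 − 5q = 21. Each firm produces q = 8.4, total output Q = 33.6, price P = 29.4.

P = 29.4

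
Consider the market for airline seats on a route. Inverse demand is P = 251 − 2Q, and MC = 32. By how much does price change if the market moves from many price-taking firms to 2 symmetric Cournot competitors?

Perfect competition: P = MC = 32, so 251 − 2Q = 32 and Q = 109.5.
In a 2-firm Cournot equilibrium, symmetry and the first-order condition give q = (251 − 32)/(6) = 36.5. So Q = 73 and P = 105.
Change in price: 105 − 32 = 73.

P rises by 73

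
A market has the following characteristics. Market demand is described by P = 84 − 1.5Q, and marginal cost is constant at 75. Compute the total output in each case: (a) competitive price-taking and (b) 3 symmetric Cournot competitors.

Under competition P = MC = 75, so Q = (84 − 75)/1.5 = 6.
Cournot with 3 identical firms: the symmetric best-response condition is 84 − 6q = 75. Each firm produces q = 1.5, total output Q = 4.5, price P = 77.25.

Competition: Q = 6; Cournot: Q = 4.5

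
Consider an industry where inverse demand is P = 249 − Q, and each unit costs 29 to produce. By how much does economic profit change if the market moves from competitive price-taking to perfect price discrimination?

Competitive firms price at marginal cost: P = 29, giving Q = 220.
Profit = (29 − 29)·220 = 0.
With perfect price discrimination, output is the efficient level Q = 220 (where demand meets MC), but every buyer pays their willingness to pay: CS = 0 and PS = total surplus.
PS equals the full surplus area, 24200. Profit = 24200 = 24200.
Change in economic profit: 24200 − 0 = 24200.

Economic profit rises by 24200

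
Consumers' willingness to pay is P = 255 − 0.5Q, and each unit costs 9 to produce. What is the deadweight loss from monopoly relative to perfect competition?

DWL = 15129

Competitive firms price at marginal cost: P = 9, giving Q = 492.
The monopolist equates marginal revenue to marginal cost: 255 − Q = 9, so Q = 246. From demand, P = 132.
DWL is the triangle between Q = 246 and Q = 492: ½·(492 − 246)·(132 − 9) = 15129.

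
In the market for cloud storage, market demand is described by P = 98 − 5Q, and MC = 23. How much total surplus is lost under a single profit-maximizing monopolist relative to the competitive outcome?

DWL = 140.625

Under competition P = MC = 23, so Q = (98 − 23)/5 = 15.
The monopolist equates marginal revenue to marginal cost: 98 − 10Q = 23, so Q = 7.5. From demand, P = 60.5.
DWL is the triangle between Q = 7.5 and Q = 15: ½·(15 − 7.5)·(60.5 − 23) = 140.625.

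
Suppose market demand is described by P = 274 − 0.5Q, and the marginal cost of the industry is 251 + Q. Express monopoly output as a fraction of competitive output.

A monopolist chooses Q where MR = MC. MR = 274 − Q; setting this equal to 251 + Q gives Q = 11.5 and P = 268.25.
Under competition P = MC: 274 − 0.5Q = 251 + Q ⇒ Q = 46/3, P = 799/3.
Ratio Q_m/Q_c = 11.5/(46/3) = 0.75.

Q_m/Q_c = 0.75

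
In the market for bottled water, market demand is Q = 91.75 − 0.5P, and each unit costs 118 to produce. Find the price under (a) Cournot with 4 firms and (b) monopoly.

Cournot: P = 131.1; Monopoly: P = 150.75

Inverting demand: P = 183.5 − 2Q.
Cournot with 4 identical firms: the symmetric best-response condition is 183.5 − 10q = 118. Each firm produces q = 6.55, total output Q = 26.2, price P = 131.1.
The monopolist equates marginal revenue to marginal cost: 183.5 − 4Q = 118, so Q = 16.375. From demand, P = 150.75.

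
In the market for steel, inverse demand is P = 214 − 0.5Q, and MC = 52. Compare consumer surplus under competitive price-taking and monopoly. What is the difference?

CS falls by 19683

Under competition P = MC = 52, so Q = (214 − 52)/0.5 = 324.
CS = ½·(214 − 52)·324 = 26244.
Monopoly sets MR = MC: 214 − Q = 52 ⇒ Q = 162, P = 214 − 0.5·162 = 133.
CS = ½·(214 − 133)·162 = 6561.
Change in consumer surplus: 6561 − 26244 = −19683.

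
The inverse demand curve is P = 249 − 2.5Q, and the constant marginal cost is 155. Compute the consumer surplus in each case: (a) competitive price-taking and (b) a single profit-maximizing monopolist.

Competition: CS = 1767.2; Monopoly: CS = 441.8

Under competition P = MC = 155, so Q = (249 − 155)/2.5 = 37.6.
CS = ½·(249 − 155)·37.6 = 1767.2.
Monopoly sets MR = MC: 249 − 5Q = 155 ⇒ Q = 18.8, P = 249 − 2.5·18.8 = 202.
CS = ½·(249 − 202)·18.8 = 441.8.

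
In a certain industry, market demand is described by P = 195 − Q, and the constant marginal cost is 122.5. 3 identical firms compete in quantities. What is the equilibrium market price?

Cournot with 3 identical firms: the symmetric best-response condition is 195 − 4q = 122.5. Each firm produces q = 18.125, total output Q = 54.375, price P = 140.625.

P = 140.625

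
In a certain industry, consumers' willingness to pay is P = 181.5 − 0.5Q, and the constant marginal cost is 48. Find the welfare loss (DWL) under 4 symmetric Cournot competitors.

DWL = 712.89

Under competition P = MC = 48, so Q = (181.5 − 48)/0.5 = 267.
In a 4-firm Cournot equilibrium, symmetry and the first-order condition give q = (181.5 − 48)/(2.5) = 53.4. So Q = 213.6 and P = 74.7.
DWL is the triangle between Q = 213.6 and Q = 267: ½·(267 − 213.6)·(74.7 − 48) = 712.89.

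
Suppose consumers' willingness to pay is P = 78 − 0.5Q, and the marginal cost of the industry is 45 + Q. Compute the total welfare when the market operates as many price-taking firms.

Under competition P = MC: 78 − 0.5Q = 45 + Q ⇒ Q = 22, P = 67.
CS = ½·(78 − 67)·22 = 121; PS = (67·22 − 45·22 − ½·1·22²) = 242; TS = 363.

TS = 363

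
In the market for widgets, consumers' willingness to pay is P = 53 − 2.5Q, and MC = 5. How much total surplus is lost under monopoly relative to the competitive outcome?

Perfect competition: P = MC = 5, so 53 − 2.5Q = 5 and Q = 19.2.
Monopoly sets MR = MC: 53 − 5Q = 5 ⇒ Q = 9.6, P = 53 − 2.5·9.6 = 29.
DWL is the triangle between Q = 9.6 and Q = 19.2: ½·(19.2 − 9.6)·(29 − 5) = 115.2.

DWL = 115.2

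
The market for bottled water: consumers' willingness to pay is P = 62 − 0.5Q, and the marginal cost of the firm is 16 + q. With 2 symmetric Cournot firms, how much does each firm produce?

With 2 symmetric Cournot firms, each firm's FOC gives 62 − 1.5q = 16 + q, so q = 18.4, Q = 2·18.4 = 36.8, and P = 43.6.

q_i = 18.4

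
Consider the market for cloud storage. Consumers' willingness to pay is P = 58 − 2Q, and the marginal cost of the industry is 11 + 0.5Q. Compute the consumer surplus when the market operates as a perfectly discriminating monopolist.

Under first-degree price discrimination the firm charges each unit its demand price and produces up to where P = MC, i.e. Q = 18.8. Consumer surplus is zero; producer surplus equals total surplus.
CS = 0.

CS = 0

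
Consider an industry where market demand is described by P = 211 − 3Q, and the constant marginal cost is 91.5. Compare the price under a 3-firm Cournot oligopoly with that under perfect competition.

In a 3-firm Cournot equilibrium, symmetry and the first-order condition give q = (211 − 91.5)/(12) = 239/24. So Q = 29.875 and P = 121.375.
Competitive firms price at marginal cost: P = 91.5, giving Q = 239/6.

Cournot: P = 121.375; Competition: P = 91.5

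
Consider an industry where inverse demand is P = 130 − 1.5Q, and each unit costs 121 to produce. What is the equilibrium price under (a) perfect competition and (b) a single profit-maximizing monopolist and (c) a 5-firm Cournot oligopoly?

Perfect competition: P = MC = 121, so 130 − 1.5Q = 121 and Q = 6.
A monopolist chooses Q where MR = MC. MR = 130 − 3Q; setting this equal to 121 gives Q = 3 and P = 125.5.
Cournot with 5 identical firms: the symmetric best-response condition is 130 − 9q = 121. Each firm produces q = 1, total output Q = 5, price P = 122.5.

Competition: P = 121; Monopoly: P = 125.5; Cournot: P = 122.5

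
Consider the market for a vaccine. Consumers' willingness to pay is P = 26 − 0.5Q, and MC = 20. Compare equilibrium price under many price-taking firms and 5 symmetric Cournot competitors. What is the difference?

Equilibrium price rises by 1

Competitive firms price at marginal cost: P = 20, giving Q = 12.
Cournot with 5 identical firms: the symmetric best-response condition is 26 − 3q = 20. Each firm produces q = 2, total output Q = 10, price P = 21.
Change in equilibrium price: 21 − 20 = 1.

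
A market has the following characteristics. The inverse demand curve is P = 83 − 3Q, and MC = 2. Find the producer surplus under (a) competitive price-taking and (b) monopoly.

Perfect competition: P = MC = 2, so 83 − 3Q = 2 and Q = 27.
PS = (2 − 2)·27 = 0.
The monopolist equates marginal revenue to marginal cost: 83 − 6Q = 2, so Q = 13.5. From demand, P = 42.5.
PS = (42.5 − 2)·13.5 = 546.75.

Competition: PS = 0; Monopoly: PS = 546.75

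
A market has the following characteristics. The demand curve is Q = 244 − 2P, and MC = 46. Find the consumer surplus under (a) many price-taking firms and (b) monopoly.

Inverting demand: P = 122 − 0.5Q.
Under competition P = MC = 46, so Q = (122 − 46)/0.5 = 152.
CS = ½·(122 − 46)·152 = 5776.
The monopolist equates marginal revenue to marginal cost: 122 − Q = 46, so Q = 76. From demand, P = 84.
CS = ½·(122 − 84)·76 = 1444.

Competition: CS = 5776; Monopoly: CS = 1444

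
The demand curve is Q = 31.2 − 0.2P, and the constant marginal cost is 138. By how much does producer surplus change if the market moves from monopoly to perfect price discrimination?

PS rises by 16.2

Inverting demand: P = 156 − 5Q.
Monopoly sets MR = MC: 156 − 10Q = 138 ⇒ Q = 1.8, P = 156 − 5·1.8 = 147.
PS = (147 − 138)·1.8 = 16.2.
A perfectly discriminating monopolist sells every unit with P(Q) ≥ MC(Q), so output equals the competitive quantity Q = 3.6. Each buyer pays their reservation price, so CS = 0 and the firm captures all surplus.
PS = ½·(156 − 138)·3.6 = 32.4.
Change in producer surplus: 32.4 − 16.2 = 16.2.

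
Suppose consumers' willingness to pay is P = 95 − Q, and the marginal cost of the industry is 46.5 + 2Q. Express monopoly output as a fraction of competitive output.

The monopolist equates marginal revenue to marginal cost: 95 − 2Q = 46.5 + 2Q, so Q = 12.125. From demand, P = 82.875.
Under competition P = MC: 95 − Q = 46.5 + 2Q ⇒ Q = 97/6, P = 473/6.
Ratio Q_m/Q_c = 12.125/(97/6) = 0.75.

Q_m/Q_c = 0.75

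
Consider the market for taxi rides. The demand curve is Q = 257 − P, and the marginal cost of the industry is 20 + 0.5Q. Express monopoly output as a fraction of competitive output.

Q_m/Q_c = 0.6

Inverting demand: P = 257 − Q.
The monopolist equates marginal revenue to marginal cost: 257 − 2Q = 20 + 0.5Q, so Q = 94.8. From demand, P = 162.2.
Under competition P = MC: 257 − Q = 20 + 0.5Q ⇒ Q = 158, P = 99.
Ratio Q_m/Q_c = 94.8/158 = 0.6.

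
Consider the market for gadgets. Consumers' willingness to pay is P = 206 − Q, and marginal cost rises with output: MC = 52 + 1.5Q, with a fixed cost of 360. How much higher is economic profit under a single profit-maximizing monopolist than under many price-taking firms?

π rises by 542.08

Under competition P = MC: 206 − Q = 52 + 1.5Q ⇒ Q = 61.6, P = 144.4.
Profit = 144.4·61.6 − (52·61.6 + ½·1.5·61.6²) − 360 = 2485.92.
The monopolist equates marginal revenue to marginal cost: 206 − 2Q = 52 + 1.5Q, so Q = 44. From demand, P = 162.
Profit = 162·44 − (52·44 + ½·1.5·44²) − 360 = 3028.
Change in economic profit: 3028 − 2485.92 = 542.08.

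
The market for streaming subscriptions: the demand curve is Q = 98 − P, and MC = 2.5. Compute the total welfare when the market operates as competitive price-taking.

TS = 4560.125

Inverting demand: P = 98 − Q.
Competitive firms price at marginal cost: P = 2.5, giving Q = 95.5.
CS = ½·(98 − 2.5)·95.5 = 4560.125; PS = (2.5 − 2.5)·95.5 = 0; TS = 4560.125.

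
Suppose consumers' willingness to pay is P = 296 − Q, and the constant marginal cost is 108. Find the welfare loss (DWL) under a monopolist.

DWL = 4418

Under competition P = MC = 108, so Q = (296 − 108)/1 = 188.
Monopoly sets MR = MC: 296 − 2Q = 108 ⇒ Q = 94, P = 296 − 94 = 202.
DWL is the triangle between Q = 94 and Q = 188: ½·(188 − 94)·(202 − 108) = 4418.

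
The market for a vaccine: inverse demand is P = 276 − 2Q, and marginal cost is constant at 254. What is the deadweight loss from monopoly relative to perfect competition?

Competitive firms price at marginal cost: P = 254, giving Q = 11.
A monopolist chooses Q where MR = MC. MR = 276 − 4Q; setting this equal to 254 gives Q = 5.5 and P = 265.
DWL is the triangle between Q = 5.5 and Q = 11: ½·(11 − 5.5)·(265 − 254) = 30.25.

DWL = 30.25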